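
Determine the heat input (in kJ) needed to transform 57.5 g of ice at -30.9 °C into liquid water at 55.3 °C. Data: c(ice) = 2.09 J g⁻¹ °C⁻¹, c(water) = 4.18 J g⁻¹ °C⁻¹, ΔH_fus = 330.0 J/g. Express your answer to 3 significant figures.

q = 36.0 kJ

q1 (heat ice -30.9→0.0 °C): 57.5 × 2.09 × 30.9 = 3713 J
q2 (melt at 0 °C): 57.5 × 330.0 = 18975 J
q3 (heat water 0.0→55.3 °C): 57.5 × 4.18 × 55.3 = 13291 J
Total: 3713 + 18975 + 13291 = 35979 J = 36.0 kJ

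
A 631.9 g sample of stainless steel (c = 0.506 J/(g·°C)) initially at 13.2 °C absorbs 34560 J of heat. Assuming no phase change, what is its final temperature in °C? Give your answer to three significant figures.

T_f = 121 °C

ΔT = q / (m c) = 34560 / (631.9 × 0.506) = 108.1 °C
T_f = 13.2 + 108.1 = 121.3 °C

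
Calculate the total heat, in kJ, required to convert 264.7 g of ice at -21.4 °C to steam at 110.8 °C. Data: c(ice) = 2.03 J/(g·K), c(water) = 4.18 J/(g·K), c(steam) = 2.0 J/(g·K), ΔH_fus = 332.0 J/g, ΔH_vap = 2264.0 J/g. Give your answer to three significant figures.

q1 (heat ice -21.4→0.0 °C): 264.7 × 2.03 × 21.4 = 11499 J
q2 (melt at 0 °C): 264.7 × 332.0 = 87880 J
q3 (heat water 0.0→100.0 °C): 264.7 × 4.18 × 100.0 = 110645 J
q4 (vaporize at 100 °C): 264.7 × 2264.0 = 599281 J
q5 (heat steam 100.0→110.8 °C): 264.7 × 2.0 × 10.8 = 5718 J
Total: 11499 + 87880 + 110645 + 599281 + 5718 = 815023 J = 815 kJ

q = 815 kJ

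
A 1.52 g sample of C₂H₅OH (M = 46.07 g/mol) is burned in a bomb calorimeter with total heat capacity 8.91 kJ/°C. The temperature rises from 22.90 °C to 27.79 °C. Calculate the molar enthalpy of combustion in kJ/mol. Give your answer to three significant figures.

ΔH = -1320 kJ/mol

ΔT = 27.79 − 22.90 = 4.89 °C
q_cal = C_cal × ΔT = 8.91 × 4.89 = 43.5699 kJ
n = 1.52 / 46.07 = 0.03299 mol
q_rxn = −q_cal = -43.5699 kJ
ΔH = -43.5699 / 0.03299 = -1321 kJ/mol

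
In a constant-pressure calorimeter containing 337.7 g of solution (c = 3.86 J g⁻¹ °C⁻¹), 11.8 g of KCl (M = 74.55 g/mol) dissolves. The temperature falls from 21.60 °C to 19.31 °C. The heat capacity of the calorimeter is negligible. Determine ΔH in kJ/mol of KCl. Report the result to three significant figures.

|ΔT| = |19.31 − 21.60| = 2.29 °C
|q_surr| = (337.7 × 3.86) × 2.29 = 1303.522 × 2.29 = 2985 J
n(KCl) = 11.8 / 74.55 = 0.1583 mol
Temperature fell, so q_rxn = +|q_surr| = 2.985 kJ
ΔH = q_rxn / n = 18.86 kJ/mol

ΔH = 18.9 kJ/mol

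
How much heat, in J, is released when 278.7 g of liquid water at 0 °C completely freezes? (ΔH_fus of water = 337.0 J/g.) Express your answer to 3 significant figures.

q = 93900 J

q = m × ΔH_fus = 278.7 × 337.0 = 93920 J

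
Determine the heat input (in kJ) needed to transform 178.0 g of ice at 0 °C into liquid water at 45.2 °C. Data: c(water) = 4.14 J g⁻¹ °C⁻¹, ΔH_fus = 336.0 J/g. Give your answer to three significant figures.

q1 (melt at 0 °C): 178.0 × 336.0 = 59808 J
q2 (heat water 0.0→45.2 °C): 178.0 × 4.14 × 45.2 = 33309 J
Total: 59808 + 33309 = 93117 J = 93.1 kJ

q = 93.1 kJ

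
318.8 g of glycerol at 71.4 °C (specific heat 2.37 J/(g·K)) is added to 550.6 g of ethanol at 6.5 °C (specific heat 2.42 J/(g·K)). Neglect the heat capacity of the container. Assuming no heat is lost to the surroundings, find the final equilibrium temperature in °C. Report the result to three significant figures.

Heat lost by glycerol = heat gained by ethanol.
(318.8)(2.37)(71.4 − T) = (550.6)(2.42)(T − 6.5)
755.556 (71.4 − T) = 1332.452 (T − 6.5)
53947 − 755.556 T = 1332.452 T − 8660.9
62607.9 = 2088.008 T
T = 29.98 °C

T_f = 30.0 °C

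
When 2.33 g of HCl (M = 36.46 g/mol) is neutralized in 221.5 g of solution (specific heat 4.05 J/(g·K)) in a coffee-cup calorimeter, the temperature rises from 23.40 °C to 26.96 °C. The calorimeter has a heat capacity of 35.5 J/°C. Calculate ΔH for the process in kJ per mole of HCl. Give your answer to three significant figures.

|ΔT| = |26.96 − 23.40| = 3.56 °C
|q_surr| = (221.5 × 4.05 + 35.5) × 3.56 = 932.575 × 3.56 = 3320.0 J
n(HCl) = 2.33 / 36.46 = 0.063906 mol
Temperature rose, so q_rxn = −|q_surr| = -3.3200 kJ
ΔH = q_rxn / n = -51.95 kJ/mol

ΔH = -52.0 kJ/mol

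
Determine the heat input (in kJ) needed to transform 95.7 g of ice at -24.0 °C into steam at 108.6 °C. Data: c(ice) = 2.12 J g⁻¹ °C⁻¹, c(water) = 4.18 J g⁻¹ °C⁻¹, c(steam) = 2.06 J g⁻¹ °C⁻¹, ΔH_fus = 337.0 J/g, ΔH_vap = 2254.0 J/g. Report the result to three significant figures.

q = 295 kJ

q1 (heat ice -24.0→0.0 °C): 95.7 × 2.12 × 24.0 = 4869 J
q2 (melt at 0 °C): 95.7 × 337.0 = 32251 J
q3 (heat water 0.0→100.0 °C): 95.7 × 4.18 × 100.0 = 40003 J
q4 (vaporize at 100 °C): 95.7 × 2254.0 = 215708 J
q5 (heat steam 100.0→108.6 °C): 95.7 × 2.06 × 8.6 = 1695 J
Total: 4869 + 32251 + 40003 + 215708 + 1695 = 294526 J = 295 kJ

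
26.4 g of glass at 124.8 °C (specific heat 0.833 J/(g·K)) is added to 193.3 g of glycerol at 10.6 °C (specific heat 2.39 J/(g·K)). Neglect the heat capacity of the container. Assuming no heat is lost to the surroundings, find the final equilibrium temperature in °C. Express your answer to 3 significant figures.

T_f = 15.8 °C

Heat lost by glass = heat gained by glycerol.
(26.4)(0.833)(124.8 − T) = (193.3)(2.39)(T − 10.6)
21.9912 (124.8 − T) = 461.987 (T − 10.6)
2744.5 − 21.9912 T = 461.987 T − 4897.1
7641.6 = 483.9782 T
T = 15.79 °C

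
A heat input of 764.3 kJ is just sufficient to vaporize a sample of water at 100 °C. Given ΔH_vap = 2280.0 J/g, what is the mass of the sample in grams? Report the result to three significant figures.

m = 335 g

m = q / ΔH_vap = 764300 J / 2280.0 J/g = 335 g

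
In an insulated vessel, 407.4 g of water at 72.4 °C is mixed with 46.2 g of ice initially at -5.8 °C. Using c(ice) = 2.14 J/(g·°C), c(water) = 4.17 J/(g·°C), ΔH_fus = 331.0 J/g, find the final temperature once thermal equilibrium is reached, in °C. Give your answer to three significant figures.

Heat to bring ice to 0 °C and melt it: q₁ = 46.2×2.14×5.8 + 46.2×331.0 = 15866 J
Heat the water can supply cooling to 0 °C: 407.4×4.17×72.4 = 122997 J > q₁, so all ice melts.
Energy balance: 407.4×4.17×(72.4 − T) = 15866 + 46.2×4.17×(T − 0)
1698.858(72.4 − T) = 15866 + 192.654 T
122997 − 15866 = 1891.512 T
T = 107131 / 1891.512 = 56.64 °C

T_f = 56.6 °C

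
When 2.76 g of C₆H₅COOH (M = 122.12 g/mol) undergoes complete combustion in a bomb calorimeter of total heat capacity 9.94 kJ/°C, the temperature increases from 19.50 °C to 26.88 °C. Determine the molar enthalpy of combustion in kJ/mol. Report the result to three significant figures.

ΔT = 26.88 − 19.50 = 7.38 °C
q_cal = C_cal × ΔT = 9.94 × 7.38 = 73.3572 kJ
n = 2.76 / 122.12 = 0.02260 mol
q_rxn = −q_cal = -73.3572 kJ
ΔH = -73.3572 / 0.02260 = -3246 kJ/mol

ΔH = -3250 kJ/mol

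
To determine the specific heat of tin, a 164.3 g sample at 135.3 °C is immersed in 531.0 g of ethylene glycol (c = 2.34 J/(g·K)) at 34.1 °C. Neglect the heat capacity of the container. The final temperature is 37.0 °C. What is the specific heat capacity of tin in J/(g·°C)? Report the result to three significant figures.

c = 0.223 J/(g·°C)

q_gained = (531.0 × 2.34) × (37.0 − 34.1) = 3603 J
q_lost = 164.3 × c × (135.3 − 37.0) = 16150.69 c
Set equal: c = 3603 / 16150.69 = 0.223 J/(g·°C)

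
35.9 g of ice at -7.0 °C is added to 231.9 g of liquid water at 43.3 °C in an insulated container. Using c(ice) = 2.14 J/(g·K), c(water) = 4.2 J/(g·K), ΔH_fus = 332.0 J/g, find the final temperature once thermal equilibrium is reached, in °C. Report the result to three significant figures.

Heat to bring ice to 0 °C and melt it: q₁ = 35.9×2.14×7.0 + 35.9×332.0 = 12457 J
Heat the water can supply cooling to 0 °C: 231.9×4.2×43.3 = 42173.3 J > q₁, so all ice melts.
Energy balance: 231.9×4.2×(43.3 − T) = 12457 + 35.9×4.2×(T − 0)
973.98(43.3 − T) = 12457 + 150.78 T
42173.3 − 12457 = 1124.76 T
T = 29716.3 / 1124.76 = 26.42 °C

T_f = 26.4 °C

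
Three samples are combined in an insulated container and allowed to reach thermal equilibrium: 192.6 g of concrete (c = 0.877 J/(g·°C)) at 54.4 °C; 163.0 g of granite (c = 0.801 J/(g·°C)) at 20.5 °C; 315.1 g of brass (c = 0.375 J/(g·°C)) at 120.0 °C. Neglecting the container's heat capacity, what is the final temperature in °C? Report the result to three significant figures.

Σ mᵢcᵢ(T − Tᵢ) = 0  ⇒  T = Σ mᵢcᵢTᵢ / Σ mᵢcᵢ
Σ mᵢcᵢ = 192.6×0.877 + 163.0×0.801 + 315.1×0.375 = 417.6357
Σ mᵢcᵢTᵢ = 168.9102×54.4 + 130.563×20.5 + 118.1625×120.0 = 26045
T = 26045 / 417.6357 = 62.36 °C

T_f = 62.4 °C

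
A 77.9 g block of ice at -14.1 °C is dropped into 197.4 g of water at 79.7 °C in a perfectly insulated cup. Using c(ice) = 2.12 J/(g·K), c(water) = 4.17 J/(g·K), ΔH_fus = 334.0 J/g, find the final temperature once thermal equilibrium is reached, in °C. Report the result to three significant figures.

Heat to bring ice to 0 °C and melt it: q₁ = 77.9×2.12×14.1 + 77.9×334.0 = 28347 J
Heat the water can supply cooling to 0 °C: 197.4×4.17×79.7 = 65605.7 J > q₁, so all ice melts.
Energy balance: 197.4×4.17×(79.7 − T) = 28347 + 77.9×4.17×(T − 0)
823.158(79.7 − T) = 28347 + 324.843 T
65605.7 − 28347 = 1148.001 T
T = 37258.7 / 1148.001 = 32.46 °C

T_f = 32.5 °C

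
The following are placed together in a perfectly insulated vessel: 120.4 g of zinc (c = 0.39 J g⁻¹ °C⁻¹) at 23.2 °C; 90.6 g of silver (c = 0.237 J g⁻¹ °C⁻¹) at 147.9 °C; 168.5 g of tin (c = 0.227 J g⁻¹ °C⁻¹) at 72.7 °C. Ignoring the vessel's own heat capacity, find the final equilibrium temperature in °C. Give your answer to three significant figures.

T_f = 66.0 °C

Σ mᵢcᵢ(T − Tᵢ) = 0  ⇒  T = Σ mᵢcᵢTᵢ / Σ mᵢcᵢ
Σ mᵢcᵢ = 120.4×0.39 + 90.6×0.237 + 168.5×0.227 = 106.6777
Σ mᵢcᵢTᵢ = 46.956×23.2 + 21.4722×147.9 + 38.2495×72.7 = 7045.9
T = 7045.9 / 106.6777 = 66.048 °C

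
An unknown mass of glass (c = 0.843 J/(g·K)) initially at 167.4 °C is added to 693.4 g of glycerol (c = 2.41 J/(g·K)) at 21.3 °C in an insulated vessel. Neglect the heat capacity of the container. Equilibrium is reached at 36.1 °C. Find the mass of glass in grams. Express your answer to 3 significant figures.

q_gained = (693.4 × 2.41) × (36.1 − 21.3) = 24730 J
q_lost = m × 0.843 × (167.4 − 36.1) = 110.6859 m
m = 24730 / 110.6859 = 223 g

m = 223 g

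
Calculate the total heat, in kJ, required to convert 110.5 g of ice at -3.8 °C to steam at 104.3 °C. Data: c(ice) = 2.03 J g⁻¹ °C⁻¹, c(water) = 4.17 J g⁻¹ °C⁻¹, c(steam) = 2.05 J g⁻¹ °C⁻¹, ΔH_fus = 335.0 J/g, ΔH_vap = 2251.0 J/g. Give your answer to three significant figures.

q1 (heat ice -3.8→0.0 °C): 110.5 × 2.03 × 3.8 = 852 J
q2 (melt at 0 °C): 110.5 × 335.0 = 37018 J
q3 (heat water 0.0→100.0 °C): 110.5 × 4.17 × 100.0 = 46079 J
q4 (vaporize at 100 °C): 110.5 × 2251.0 = 248736 J
q5 (heat steam 100.0→104.3 °C): 110.5 × 2.05 × 4.3 = 974 J
Total: 852 + 37018 + 46079 + 248736 + 974 = 333659 J = 334 kJ

q = 334 kJ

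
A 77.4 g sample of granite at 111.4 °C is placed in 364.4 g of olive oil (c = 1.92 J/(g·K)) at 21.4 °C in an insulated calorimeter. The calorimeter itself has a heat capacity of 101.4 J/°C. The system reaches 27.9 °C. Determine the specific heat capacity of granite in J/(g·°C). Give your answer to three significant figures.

c = 0.806 J/(g·°C)

q_gained = (364.4 × 1.92 + 101.4) × (27.9 − 21.4) = 5207 J
q_lost = 77.4 × c × (111.4 − 27.9) = 6462.9 c
Set equal: c = 5207 / 6462.9 = 0.806 J/(g·°C)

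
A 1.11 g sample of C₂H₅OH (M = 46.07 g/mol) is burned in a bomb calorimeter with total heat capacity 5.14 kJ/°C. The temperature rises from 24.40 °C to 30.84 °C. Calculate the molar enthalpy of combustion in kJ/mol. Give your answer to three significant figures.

ΔH = -1370 kJ/mol

ΔT = 30.84 − 24.40 = 6.44 °C
q_cal = C_cal × ΔT = 5.14 × 6.44 = 33.1016 kJ
n = 1.11 / 46.07 = 0.02409 mol
q_rxn = −q_cal = -33.1016 kJ
ΔH = -33.1016 / 0.02409 = -1374 kJ/mol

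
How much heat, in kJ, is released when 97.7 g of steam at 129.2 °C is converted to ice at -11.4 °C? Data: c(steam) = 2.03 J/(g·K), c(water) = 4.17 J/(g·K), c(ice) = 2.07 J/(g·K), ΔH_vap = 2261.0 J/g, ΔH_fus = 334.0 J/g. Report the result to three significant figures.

q = 302 kJ

q1 (cool steam 129.2→100 °C): 97.7 × 2.03 × 29.2 = 5791 J
q2 (condense at 100 °C): 97.7 × 2261.0 = 220900 J
q3 (cool water 100→0 °C): 97.7 × 4.17 × 100.0 = 40741 J
q4 (freeze at 0 °C): 97.7 × 334.0 = 32632 J
q5 (cool ice 0→-11.4 °C): 97.7 × 2.07 × 11.4 = 2306 J
Total: 5791 + 220900 + 40741 + 32632 + 2306 = 302370 J = 302 kJ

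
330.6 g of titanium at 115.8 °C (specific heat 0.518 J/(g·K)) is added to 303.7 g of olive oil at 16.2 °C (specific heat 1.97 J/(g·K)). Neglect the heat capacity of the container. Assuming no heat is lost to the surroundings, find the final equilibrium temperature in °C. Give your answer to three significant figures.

Heat lost by titanium = heat gained by olive oil.
(330.6)(0.518)(115.8 − T) = (303.7)(1.97)(T − 16.2)
171.2508 (115.8 − T) = 598.289 (T − 16.2)
19831 − 171.2508 T = 598.289 T − 9692.3
29523.3 = 769.5398 T
T = 38.36 °C

T_f = 38.4 °C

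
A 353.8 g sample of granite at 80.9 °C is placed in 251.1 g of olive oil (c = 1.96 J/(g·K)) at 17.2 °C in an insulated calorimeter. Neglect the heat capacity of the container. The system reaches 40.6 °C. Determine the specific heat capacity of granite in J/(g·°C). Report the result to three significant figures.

q_gained = (251.1 × 1.96) × (40.6 − 17.2) = 11520 J
q_lost = 353.8 × c × (80.9 − 40.6) = 14258.14 c
Set equal: c = 11520 / 14258.14 = 0.808 J/(g·°C)

c = 0.808 J/(g·°C)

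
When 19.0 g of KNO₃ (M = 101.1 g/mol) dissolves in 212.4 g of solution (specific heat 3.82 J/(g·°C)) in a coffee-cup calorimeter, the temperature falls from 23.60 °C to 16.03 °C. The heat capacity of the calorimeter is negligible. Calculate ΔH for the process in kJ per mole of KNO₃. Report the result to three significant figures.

ΔH = 32.7 kJ/mol

|ΔT| = |16.03 − 23.60| = 7.57 °C
|q_surr| = (212.4 × 3.82) × 7.57 = 811.368 × 7.57 = 6142 J
n(KNO₃) = 19.0 / 101.1 = 0.1879 mol
Temperature fell, so q_rxn = +|q_surr| = 6.142 kJ
ΔH = q_rxn / n = 32.69 kJ/mol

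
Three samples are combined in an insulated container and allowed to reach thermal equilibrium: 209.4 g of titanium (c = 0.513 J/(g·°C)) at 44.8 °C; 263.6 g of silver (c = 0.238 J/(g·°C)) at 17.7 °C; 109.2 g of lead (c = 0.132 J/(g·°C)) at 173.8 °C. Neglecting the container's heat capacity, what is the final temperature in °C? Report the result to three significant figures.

Σ mᵢcᵢ(T − Tᵢ) = 0  ⇒  T = Σ mᵢcᵢTᵢ / Σ mᵢcᵢ
Σ mᵢcᵢ = 209.4×0.513 + 263.6×0.238 + 109.2×0.132 = 184.5734
Σ mᵢcᵢTᵢ = 107.4222×44.8 + 62.7368×17.7 + 14.4144×173.8 = 8428.2
T = 8428.2 / 184.5734 = 45.66 °C

T_f = 45.7 °C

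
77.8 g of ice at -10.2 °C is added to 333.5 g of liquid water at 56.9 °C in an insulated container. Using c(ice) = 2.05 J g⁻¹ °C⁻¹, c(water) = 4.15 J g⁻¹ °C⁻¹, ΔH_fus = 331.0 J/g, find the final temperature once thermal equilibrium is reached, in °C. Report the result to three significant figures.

T_f = 30.1 °C

Heat to bring ice to 0 °C and melt it: q₁ = 77.8×2.05×10.2 + 77.8×331.0 = 27379 J
Heat the water can supply cooling to 0 °C: 333.5×4.15×56.9 = 78751.0 J > q₁, so all ice melts.
Energy balance: 333.5×4.15×(56.9 − T) = 27379 + 77.8×4.15×(T − 0)
1384.025(56.9 − T) = 27379 + 322.87 T
78751.0 − 27379 = 1706.895 T
T = 51372.0 / 1706.895 = 30.10 °C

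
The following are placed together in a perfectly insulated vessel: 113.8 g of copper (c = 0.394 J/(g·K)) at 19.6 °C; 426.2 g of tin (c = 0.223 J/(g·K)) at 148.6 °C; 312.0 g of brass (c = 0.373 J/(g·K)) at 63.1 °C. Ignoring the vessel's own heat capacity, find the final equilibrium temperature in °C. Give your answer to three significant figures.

Σ mᵢcᵢ(T − Tᵢ) = 0  ⇒  T = Σ mᵢcᵢTᵢ / Σ mᵢcᵢ
Σ mᵢcᵢ = 113.8×0.394 + 426.2×0.223 + 312.0×0.373 = 256.2558
Σ mᵢcᵢTᵢ = 44.8372×19.6 + 95.0426×148.6 + 116.376×63.1 = 22345
T = 22345 / 256.2558 = 87.20 °C

T_f = 87.2 °C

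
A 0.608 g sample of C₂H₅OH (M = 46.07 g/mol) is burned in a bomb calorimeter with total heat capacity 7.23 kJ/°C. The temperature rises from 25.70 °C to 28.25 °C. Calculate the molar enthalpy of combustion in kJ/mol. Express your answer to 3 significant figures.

ΔT = 28.25 − 25.70 = 2.55 °C
q_cal = C_cal × ΔT = 7.23 × 2.55 = 18.4365 kJ
n = 0.608 / 46.07 = 0.01320 mol
q_rxn = −q_cal = -18.4365 kJ
ΔH = -18.4365 / 0.01320 = -1397 kJ/mol

ΔH = -1400 kJ/mol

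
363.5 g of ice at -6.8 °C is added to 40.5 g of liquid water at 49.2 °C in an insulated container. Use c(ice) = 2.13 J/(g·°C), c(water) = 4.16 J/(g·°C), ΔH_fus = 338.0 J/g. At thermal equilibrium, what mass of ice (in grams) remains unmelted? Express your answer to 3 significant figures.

Heat to warm all ice to 0 °C: 363.5×2.13×6.8 = 5264.9 J
Heat released by water cooling to 0 °C: 40.5×4.16×49.2 = 8289.2 J
8289.2 J < 5264.9 + 363.5×338.0 = 128127.9 J, so not all ice melts; final T = 0 °C.
Heat left for melting: 8289.2 − 5264.9 = 3024.3 J
Mass melted = 3024.3 / 338.0 = 8.948 g
Ice remaining = 363.5 − 8.948 = 354.552 g

m_ice remaining = 355 g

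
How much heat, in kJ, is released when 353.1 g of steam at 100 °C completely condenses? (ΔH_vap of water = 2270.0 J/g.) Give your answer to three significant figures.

q = m × ΔH_vap = 353.1 × 2270.0 = 801500 J = 802 kJ

q = 802 kJ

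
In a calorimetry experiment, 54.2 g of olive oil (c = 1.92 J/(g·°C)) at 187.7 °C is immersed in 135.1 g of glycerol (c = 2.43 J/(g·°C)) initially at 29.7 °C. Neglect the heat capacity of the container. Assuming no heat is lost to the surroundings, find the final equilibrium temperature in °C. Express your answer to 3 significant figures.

T_f = 67.7 °C

Heat lost by olive oil = heat gained by glycerol.
(54.2)(1.92)(187.7 − T) = (135.1)(2.43)(T − 29.7)
104.064 (187.7 − T) = 328.293 (T − 29.7)
19533 − 104.064 T = 328.293 T − 9750.3
29283.3 = 432.357 T
T = 67.73 °C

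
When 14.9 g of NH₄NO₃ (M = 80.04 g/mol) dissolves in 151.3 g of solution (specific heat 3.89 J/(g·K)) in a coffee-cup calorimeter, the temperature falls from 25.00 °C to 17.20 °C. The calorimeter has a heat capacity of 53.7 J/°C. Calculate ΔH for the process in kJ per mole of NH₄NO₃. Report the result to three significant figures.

ΔH = 26.9 kJ/mol

|ΔT| = |17.20 − 25.00| = 7.80 °C
|q_surr| = (151.3 × 3.89 + 53.7) × 7.80 = 642.257 × 7.80 = 5010 J
n(NH₄NO₃) = 14.9 / 80.04 = 0.1862 mol
Temperature fell, so q_rxn = +|q_surr| = 5.010 kJ
ΔH = q_rxn / n = 26.91 kJ/mol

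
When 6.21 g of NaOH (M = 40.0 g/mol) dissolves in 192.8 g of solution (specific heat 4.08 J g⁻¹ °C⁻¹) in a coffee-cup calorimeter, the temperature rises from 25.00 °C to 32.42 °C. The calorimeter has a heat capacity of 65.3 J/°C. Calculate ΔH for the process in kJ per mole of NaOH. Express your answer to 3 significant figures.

|ΔT| = |32.42 − 25.00| = 7.42 °C
|q_surr| = (192.8 × 4.08 + 65.3) × 7.42 = 851.924 × 7.42 = 6321 J
n(NaOH) = 6.21 / 40.0 = 0.1553 mol
Temperature rose, so q_rxn = −|q_surr| = -6.321 kJ
ΔH = q_rxn / n = -40.70 kJ/mol

ΔH = -40.7 kJ/mol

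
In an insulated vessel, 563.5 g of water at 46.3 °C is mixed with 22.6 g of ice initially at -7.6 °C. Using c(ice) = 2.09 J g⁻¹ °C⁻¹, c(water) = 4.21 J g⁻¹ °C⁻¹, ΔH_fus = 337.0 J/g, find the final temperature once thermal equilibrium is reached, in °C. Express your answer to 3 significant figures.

Heat to bring ice to 0 °C and melt it: q₁ = 22.6×2.09×7.6 + 22.6×337.0 = 7975.2 J
Heat the water can supply cooling to 0 °C: 563.5×4.21×46.3 = 109839 J > q₁, so all ice melts.
Energy balance: 563.5×4.21×(46.3 − T) = 7975.2 + 22.6×4.21×(T − 0)
2372.335(46.3 − T) = 7975.2 + 95.146 T
109839 − 7975.2 = 2467.481 T
T = 101863.8 / 2467.481 = 41.28 °C

T_f = 41.3 °C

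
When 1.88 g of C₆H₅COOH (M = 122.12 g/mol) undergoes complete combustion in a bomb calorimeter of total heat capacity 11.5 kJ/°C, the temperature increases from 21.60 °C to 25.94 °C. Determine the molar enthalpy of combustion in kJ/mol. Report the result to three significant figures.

ΔH = -3240 kJ/mol

ΔT = 25.94 − 21.60 = 4.34 °C
q_cal = C_cal × ΔT = 11.5 × 4.34 = 49.91 kJ
n = 1.88 / 122.12 = 0.01539 mol
q_rxn = −q_cal = -49.91 kJ
ΔH = -49.91 / 0.01539 = -3243 kJ/mol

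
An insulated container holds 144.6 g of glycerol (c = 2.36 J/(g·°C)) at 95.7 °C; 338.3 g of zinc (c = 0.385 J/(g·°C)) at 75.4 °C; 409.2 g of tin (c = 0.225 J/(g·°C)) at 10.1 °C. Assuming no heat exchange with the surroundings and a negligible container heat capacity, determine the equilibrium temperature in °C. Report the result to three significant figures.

Σ mᵢcᵢ(T − Tᵢ) = 0  ⇒  T = Σ mᵢcᵢTᵢ / Σ mᵢcᵢ
Σ mᵢcᵢ = 144.6×2.36 + 338.3×0.385 + 409.2×0.225 = 563.5715
Σ mᵢcᵢTᵢ = 341.256×95.7 + 130.2455×75.4 + 92.07×10.1 = 43409
T = 43409 / 563.5715 = 77.02 °C

T_f = 77.0 °C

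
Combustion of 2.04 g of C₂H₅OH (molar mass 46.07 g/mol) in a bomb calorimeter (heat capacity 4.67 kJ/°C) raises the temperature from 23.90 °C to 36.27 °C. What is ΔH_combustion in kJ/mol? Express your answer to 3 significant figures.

ΔT = 36.27 − 23.90 = 12.37 °C
q_cal = C_cal × ΔT = 4.67 × 12.37 = 57.7679 kJ
n = 2.04 / 46.07 = 0.04428 mol
q_rxn = −q_cal = -57.7679 kJ
ΔH = -57.7679 / 0.04428 = -1304.6 kJ/mol

ΔH = -1300 kJ/mol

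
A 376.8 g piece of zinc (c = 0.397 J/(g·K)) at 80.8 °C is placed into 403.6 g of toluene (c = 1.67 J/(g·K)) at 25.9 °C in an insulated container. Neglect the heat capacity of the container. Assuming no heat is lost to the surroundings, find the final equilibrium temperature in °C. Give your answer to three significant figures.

T_f = 35.9 °C

Heat lost by zinc = heat gained by toluene.
(376.8)(0.397)(80.8 − T) = (403.6)(1.67)(T − 25.9)
149.5896 (80.8 − T) = 674.012 (T − 25.9)
12087 − 149.5896 T = 674.012 T − 17457
29544 = 823.6016 T
T = 35.87 °C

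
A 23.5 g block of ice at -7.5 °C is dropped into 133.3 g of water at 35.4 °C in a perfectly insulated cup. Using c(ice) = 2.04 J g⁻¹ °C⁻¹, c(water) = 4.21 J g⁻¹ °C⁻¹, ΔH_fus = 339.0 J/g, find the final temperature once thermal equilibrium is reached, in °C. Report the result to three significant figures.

T_f = 17.5 °C

Heat to bring ice to 0 °C and melt it: q₁ = 23.5×2.04×7.5 + 23.5×339.0 = 8326.1 J
Heat the water can supply cooling to 0 °C: 133.3×4.21×35.4 = 19866.2 J > q₁, so all ice melts.
Energy balance: 133.3×4.21×(35.4 − T) = 8326.1 + 23.5×4.21×(T − 0)
561.193(35.4 − T) = 8326.1 + 98.935 T
19866.2 − 8326.1 = 660.128 T
T = 11540.1 / 660.128 = 17.48 °C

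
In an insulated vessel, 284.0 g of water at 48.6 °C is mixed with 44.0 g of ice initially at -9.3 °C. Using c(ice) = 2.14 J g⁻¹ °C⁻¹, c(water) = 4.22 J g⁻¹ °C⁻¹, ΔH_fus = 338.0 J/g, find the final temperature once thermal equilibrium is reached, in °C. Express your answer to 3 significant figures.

T_f = 30.7 °C

Heat to bring ice to 0 °C and melt it: q₁ = 44.0×2.14×9.3 + 44.0×338.0 = 15748 J
Heat the water can supply cooling to 0 °C: 284.0×4.22×48.6 = 58246.1 J > q₁, so all ice melts.
Energy balance: 284.0×4.22×(48.6 − T) = 15748 + 44.0×4.22×(T − 0)
1198.48(48.6 − T) = 15748 + 185.68 T
58246.1 − 15748 = 1384.16 T
T = 42498.1 / 1384.16 = 30.70 °C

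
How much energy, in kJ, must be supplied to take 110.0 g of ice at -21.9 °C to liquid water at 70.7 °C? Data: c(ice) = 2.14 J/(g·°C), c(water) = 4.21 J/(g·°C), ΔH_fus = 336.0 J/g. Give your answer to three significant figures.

q = 74.9 kJ

q1 (heat ice -21.9→0.0 °C): 110.0 × 2.14 × 21.9 = 5155 J
q2 (melt at 0 °C): 110.0 × 336.0 = 36960 J
q3 (heat water 0.0→70.7 °C): 110.0 × 4.21 × 70.7 = 32741 J
Total: 5155 + 36960 + 32741 = 74856 J = 74.9 kJ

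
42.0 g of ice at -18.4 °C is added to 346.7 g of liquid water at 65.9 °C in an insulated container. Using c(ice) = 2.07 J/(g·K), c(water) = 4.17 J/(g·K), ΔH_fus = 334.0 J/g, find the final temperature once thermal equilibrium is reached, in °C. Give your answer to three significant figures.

Heat to bring ice to 0 °C and melt it: q₁ = 42.0×2.07×18.4 + 42.0×334.0 = 15628 J
Heat the water can supply cooling to 0 °C: 346.7×4.17×65.9 = 95274.2 J > q₁, so all ice melts.
Energy balance: 346.7×4.17×(65.9 − T) = 15628 + 42.0×4.17×(T − 0)
1445.739(65.9 − T) = 15628 + 175.14 T
95274.2 − 15628 = 1620.879 T
T = 79646.2 / 1620.879 = 49.14 °C

T_f = 49.1 °C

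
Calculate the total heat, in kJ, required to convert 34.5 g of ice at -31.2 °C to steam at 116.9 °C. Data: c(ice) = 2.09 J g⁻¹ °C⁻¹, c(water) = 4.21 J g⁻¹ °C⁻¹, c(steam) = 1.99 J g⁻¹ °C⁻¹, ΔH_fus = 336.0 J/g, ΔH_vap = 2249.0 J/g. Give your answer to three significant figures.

q = 107 kJ

q1 (heat ice -31.2→0.0 °C): 34.5 × 2.09 × 31.2 = 2250 J
q2 (melt at 0 °C): 34.5 × 336.0 = 11592 J
q3 (heat water 0.0→100.0 °C): 34.5 × 4.21 × 100.0 = 14525 J
q4 (vaporize at 100 °C): 34.5 × 2249.0 = 77591 J
q5 (heat steam 100.0→116.9 °C): 34.5 × 1.99 × 16.9 = 1160 J
Total: 2250 + 11592 + 14525 + 77591 + 1160 = 107118 J = 107 kJ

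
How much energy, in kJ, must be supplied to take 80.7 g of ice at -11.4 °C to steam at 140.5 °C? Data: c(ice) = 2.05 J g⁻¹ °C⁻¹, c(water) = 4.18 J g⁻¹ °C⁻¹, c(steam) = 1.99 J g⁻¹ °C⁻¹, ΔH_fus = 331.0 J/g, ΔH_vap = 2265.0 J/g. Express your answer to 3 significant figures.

q = 252 kJ

q1 (heat ice -11.4→0.0 °C): 80.7 × 2.05 × 11.4 = 1886 J
q2 (melt at 0 °C): 80.7 × 331.0 = 26712 J
q3 (heat water 0.0→100.0 °C): 80.7 × 4.18 × 100.0 = 33733 J
q4 (vaporize at 100 °C): 80.7 × 2265.0 = 182786 J
q5 (heat steam 100.0→140.5 °C): 80.7 × 1.99 × 40.5 = 6504 J
Total: 1886 + 26712 + 33733 + 182786 + 6504 = 251621 J = 252 kJ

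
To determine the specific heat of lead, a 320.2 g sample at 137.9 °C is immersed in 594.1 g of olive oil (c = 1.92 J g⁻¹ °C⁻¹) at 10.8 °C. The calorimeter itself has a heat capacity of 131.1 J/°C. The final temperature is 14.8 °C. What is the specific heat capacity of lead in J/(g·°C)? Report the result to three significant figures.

c = 0.129 J/(g·°C)

q_gained = (594.1 × 1.92 + 131.1) × (14.8 − 10.8) = 5087 J
q_lost = 320.2 × c × (137.9 − 14.8) = 39416.62 c
Set equal: c = 5087 / 39416.62 = 0.129 J/(g·°C)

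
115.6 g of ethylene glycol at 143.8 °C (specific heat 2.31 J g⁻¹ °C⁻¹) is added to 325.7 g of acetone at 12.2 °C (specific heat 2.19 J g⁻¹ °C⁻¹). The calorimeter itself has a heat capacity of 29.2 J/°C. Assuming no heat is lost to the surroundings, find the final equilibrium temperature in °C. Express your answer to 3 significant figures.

T_f = 47.0 °C

Heat lost by ethylene glycol = heat gained by acetone + calorimeter.
(115.6)(2.31)(143.8 − T) = [(325.7)(2.19) + 29.2](T − 12.2)
267.036 (143.8 − T) = 742.483 (T − 12.2)
38400 − 267.036 T = 742.483 T − 9058.3
47458.3 = 1009.519 T
T = 47.01 °C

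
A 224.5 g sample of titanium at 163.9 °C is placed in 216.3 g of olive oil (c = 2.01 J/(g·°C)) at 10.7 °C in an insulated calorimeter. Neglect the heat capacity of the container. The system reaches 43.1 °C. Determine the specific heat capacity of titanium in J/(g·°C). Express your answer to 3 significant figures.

c = 0.519 J/(g·°C)

q_gained = (216.3 × 2.01) × (43.1 − 10.7) = 14086 J
q_lost = 224.5 × c × (163.9 − 43.1) = 27119.6 c
Set equal: c = 14086 / 27119.6 = 0.519 J/(g·°C)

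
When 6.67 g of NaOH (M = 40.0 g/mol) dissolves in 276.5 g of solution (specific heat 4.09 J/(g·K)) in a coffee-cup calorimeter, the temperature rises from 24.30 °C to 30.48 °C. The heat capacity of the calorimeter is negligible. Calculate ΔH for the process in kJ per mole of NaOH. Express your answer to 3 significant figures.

ΔH = -41.9 kJ/mol

|ΔT| = |30.48 − 24.30| = 6.18 °C
|q_surr| = (276.5 × 4.09) × 6.18 = 1130.885 × 6.18 = 6989 J
n(NaOH) = 6.67 / 40.0 = 0.1668 mol
Temperature rose, so q_rxn = −|q_surr| = -6.989 kJ
ΔH = q_rxn / n = -41.90 kJ/mol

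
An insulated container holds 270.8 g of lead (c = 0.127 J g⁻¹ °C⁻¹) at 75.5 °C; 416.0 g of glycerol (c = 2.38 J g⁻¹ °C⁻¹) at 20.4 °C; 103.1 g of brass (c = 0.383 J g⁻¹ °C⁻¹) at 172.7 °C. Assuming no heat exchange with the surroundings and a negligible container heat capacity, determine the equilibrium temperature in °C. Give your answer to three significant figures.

T_f = 27.8 °C

Σ mᵢcᵢ(T − Tᵢ) = 0  ⇒  T = Σ mᵢcᵢTᵢ / Σ mᵢcᵢ
Σ mᵢcᵢ = 270.8×0.127 + 416.0×2.38 + 103.1×0.383 = 1063.9589
Σ mᵢcᵢTᵢ = 34.3916×75.5 + 990.08×20.4 + 39.4873×172.7 = 29614
T = 29614 / 1063.9589 = 27.83 °C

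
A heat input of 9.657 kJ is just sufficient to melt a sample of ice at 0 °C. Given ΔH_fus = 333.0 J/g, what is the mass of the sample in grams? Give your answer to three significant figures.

m = 29.0 g

m = q / ΔH_fus = 9657 J / 333.0 J/g = 29.0 g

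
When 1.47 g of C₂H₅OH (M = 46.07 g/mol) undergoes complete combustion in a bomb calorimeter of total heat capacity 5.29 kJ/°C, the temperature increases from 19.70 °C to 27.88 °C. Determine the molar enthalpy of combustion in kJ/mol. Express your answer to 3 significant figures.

ΔT = 27.88 − 19.70 = 8.18 °C
q_cal = C_cal × ΔT = 5.29 × 8.18 = 43.2722 kJ
n = 1.47 / 46.07 = 0.03191 mol
q_rxn = −q_cal = -43.2722 kJ
ΔH = -43.2722 / 0.03191 = -1356 kJ/mol

ΔH = -1360 kJ/mol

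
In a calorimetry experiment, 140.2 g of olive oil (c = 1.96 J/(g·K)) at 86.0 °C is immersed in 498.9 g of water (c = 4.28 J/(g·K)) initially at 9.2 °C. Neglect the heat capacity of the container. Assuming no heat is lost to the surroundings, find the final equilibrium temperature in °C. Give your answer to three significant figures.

T_f = 18.0 °C

Heat lost by olive oil = heat gained by water.
(140.2)(1.96)(86.0 − T) = (498.9)(4.28)(T − 9.2)
274.792 (86.0 − T) = 2135.292 (T − 9.2)
23632 − 274.792 T = 2135.292 T − 19645
43277 = 2410.084 T
T = 17.96 °C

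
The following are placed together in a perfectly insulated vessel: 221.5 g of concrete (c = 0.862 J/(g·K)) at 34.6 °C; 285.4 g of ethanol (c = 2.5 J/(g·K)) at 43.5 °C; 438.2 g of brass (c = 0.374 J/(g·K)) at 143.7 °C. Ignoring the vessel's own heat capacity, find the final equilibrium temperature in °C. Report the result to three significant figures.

T_f = 57.3 °C

Σ mᵢcᵢ(T − Tᵢ) = 0  ⇒  T = Σ mᵢcᵢTᵢ / Σ mᵢcᵢ
Σ mᵢcᵢ = 221.5×0.862 + 285.4×2.5 + 438.2×0.374 = 1068.3198
Σ mᵢcᵢTᵢ = 190.933×34.6 + 713.5×43.5 + 163.8868×143.7 = 61194
T = 61194 / 1068.3198 = 57.28 °C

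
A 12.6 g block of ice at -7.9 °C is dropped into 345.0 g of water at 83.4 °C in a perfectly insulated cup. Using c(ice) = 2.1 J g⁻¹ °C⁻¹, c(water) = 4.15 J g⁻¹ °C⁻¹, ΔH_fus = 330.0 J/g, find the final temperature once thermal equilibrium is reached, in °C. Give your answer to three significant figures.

T_f = 77.5 °C

Heat to bring ice to 0 °C and melt it: q₁ = 12.6×2.1×7.9 + 12.6×330.0 = 4367.0 J
Heat the water can supply cooling to 0 °C: 345.0×4.15×83.4 = 119408 J > q₁, so all ice melts.
Energy balance: 345.0×4.15×(83.4 − T) = 4367.0 + 12.6×4.15×(T − 0)
1431.75(83.4 − T) = 4367.0 + 52.29 T
119408 − 4367.0 = 1484.04 T
T = 115041.0 / 1484.04 = 77.52 °C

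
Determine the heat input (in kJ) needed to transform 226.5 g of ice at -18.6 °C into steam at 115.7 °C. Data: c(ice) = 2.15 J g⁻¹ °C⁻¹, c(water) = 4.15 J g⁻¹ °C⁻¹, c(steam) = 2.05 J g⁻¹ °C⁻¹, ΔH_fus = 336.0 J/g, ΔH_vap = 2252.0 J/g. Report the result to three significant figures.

q = 697 kJ

q1 (heat ice -18.6→0.0 °C): 226.5 × 2.15 × 18.6 = 9058 J
q2 (melt at 0 °C): 226.5 × 336.0 = 76104 J
q3 (heat water 0.0→100.0 °C): 226.5 × 4.15 × 100.0 = 93998 J
q4 (vaporize at 100 °C): 226.5 × 2252.0 = 510078 J
q5 (heat steam 100.0→115.7 °C): 226.5 × 2.05 × 15.7 = 7290 J
Total: 9058 + 76104 + 93998 + 510078 + 7290 = 696528 J = 697 kJ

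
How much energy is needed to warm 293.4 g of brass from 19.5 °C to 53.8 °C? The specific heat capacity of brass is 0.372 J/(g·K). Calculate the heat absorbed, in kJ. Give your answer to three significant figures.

q = 3.74 kJ

q = m c ΔT = 293.4 × 0.372 × (53.8 − 19.5)
q = 293.4 × 0.372 × 34.3 = 3744 J = 3.74 kJ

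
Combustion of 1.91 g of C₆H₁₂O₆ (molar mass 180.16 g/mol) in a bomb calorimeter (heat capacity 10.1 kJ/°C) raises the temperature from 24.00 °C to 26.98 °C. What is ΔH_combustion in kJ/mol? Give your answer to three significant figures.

ΔT = 26.98 − 24.00 = 2.98 °C
q_cal = C_cal × ΔT = 10.1 × 2.98 = 30.098 kJ
n = 1.91 / 180.16 = 0.01060 mol
q_rxn = −q_cal = -30.098 kJ
ΔH = -30.098 / 0.01060 = -2839 kJ/mol

ΔH = -2840 kJ/mol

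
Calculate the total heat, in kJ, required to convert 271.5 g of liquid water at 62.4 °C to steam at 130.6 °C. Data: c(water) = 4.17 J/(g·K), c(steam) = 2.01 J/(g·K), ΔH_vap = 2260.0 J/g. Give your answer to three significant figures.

q1 (heat water 62.4→100.0 °C): 271.5 × 4.17 × 37.6 = 42569 J
q2 (vaporize at 100 °C): 271.5 × 2260.0 = 613590 J
q3 (heat steam 100.0→130.6 °C): 271.5 × 2.01 × 30.6 = 16699 J
Total: 42569 + 613590 + 16699 = 672858 J = 673 kJ

q = 673 kJ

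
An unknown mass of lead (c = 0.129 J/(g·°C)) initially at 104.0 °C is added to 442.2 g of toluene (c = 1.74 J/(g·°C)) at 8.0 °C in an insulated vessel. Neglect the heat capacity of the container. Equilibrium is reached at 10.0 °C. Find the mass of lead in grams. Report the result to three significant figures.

m = 127 g

q_gained = (442.2 × 1.74) × (10.0 − 8.0) = 1539 J
q_lost = m × 0.129 × (104.0 − 10.0) = 12.126 m
m = 1539 / 12.126 = 127 g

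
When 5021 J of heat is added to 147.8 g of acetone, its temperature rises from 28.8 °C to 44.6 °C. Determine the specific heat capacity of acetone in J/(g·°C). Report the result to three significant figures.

c = 2.15 J/(g·°C)

c = q / (m ΔT) = 5021 / (147.8 × 15.8)
c = 5021 / 2335.24 = 2.15 J/(g·°C)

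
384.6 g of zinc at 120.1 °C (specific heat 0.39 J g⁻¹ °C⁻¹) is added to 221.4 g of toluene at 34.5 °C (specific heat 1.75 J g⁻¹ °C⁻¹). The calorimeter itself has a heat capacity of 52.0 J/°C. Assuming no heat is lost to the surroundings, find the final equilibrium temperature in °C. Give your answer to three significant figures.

T_f = 56.3 °C

Heat lost by zinc = heat gained by toluene + calorimeter.
(384.6)(0.39)(120.1 − T) = [(221.4)(1.75) + 52.0](T − 34.5)
149.994 (120.1 − T) = 439.45 (T − 34.5)
18014 − 149.994 T = 439.45 T − 15161
33175 = 589.444 T
T = 56.28 °C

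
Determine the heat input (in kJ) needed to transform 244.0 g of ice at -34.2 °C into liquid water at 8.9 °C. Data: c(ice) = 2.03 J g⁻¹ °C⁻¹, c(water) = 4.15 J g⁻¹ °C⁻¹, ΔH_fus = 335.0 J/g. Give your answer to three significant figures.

q1 (heat ice -34.2→0.0 °C): 244.0 × 2.03 × 34.2 = 16940 J
q2 (melt at 0 °C): 244.0 × 335.0 = 81740 J
q3 (heat water 0.0→8.9 °C): 244.0 × 4.15 × 8.9 = 9012 J
Total: 16940 + 81740 + 9012 = 107692 J = 108 kJ

q = 108 kJ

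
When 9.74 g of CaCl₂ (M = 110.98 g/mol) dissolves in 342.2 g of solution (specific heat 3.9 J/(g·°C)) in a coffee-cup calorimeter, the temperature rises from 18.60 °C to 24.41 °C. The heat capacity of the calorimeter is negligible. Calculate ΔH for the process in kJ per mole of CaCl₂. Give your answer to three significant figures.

ΔH = -88.3 kJ/mol

|ΔT| = |24.41 − 18.60| = 5.81 °C
|q_surr| = (342.2 × 3.9) × 5.81 = 1334.58 × 5.81 = 7753.9 J
n(CaCl₂) = 9.74 / 110.98 = 0.087764 mol
Temperature rose, so q_rxn = −|q_surr| = -7.7539 kJ
ΔH = q_rxn / n = -88.349 kJ/mol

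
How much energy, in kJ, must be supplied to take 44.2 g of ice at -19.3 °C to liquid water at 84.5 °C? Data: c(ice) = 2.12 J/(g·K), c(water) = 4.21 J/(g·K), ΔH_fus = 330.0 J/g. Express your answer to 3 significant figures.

q = 32.1 kJ

q1 (heat ice -19.3→0.0 °C): 44.2 × 2.12 × 19.3 = 1808 J
q2 (melt at 0 °C): 44.2 × 330.0 = 14586 J
q3 (heat water 0.0→84.5 °C): 44.2 × 4.21 × 84.5 = 15724 J
Total: 1808 + 14586 + 15724 = 32118 J = 32.1 kJ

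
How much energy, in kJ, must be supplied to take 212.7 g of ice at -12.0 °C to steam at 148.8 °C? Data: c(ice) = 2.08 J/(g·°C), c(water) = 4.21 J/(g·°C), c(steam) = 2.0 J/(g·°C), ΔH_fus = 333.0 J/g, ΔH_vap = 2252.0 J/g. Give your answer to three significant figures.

q = 665 kJ

q1 (heat ice -12.0→0.0 °C): 212.7 × 2.08 × 12.0 = 5309 J
q2 (melt at 0 °C): 212.7 × 333.0 = 70829 J
q3 (heat water 0.0→100.0 °C): 212.7 × 4.21 × 100.0 = 89547 J
q4 (vaporize at 100 °C): 212.7 × 2252.0 = 479000 J
q5 (heat steam 100.0→148.8 °C): 212.7 × 2.0 × 48.8 = 20760 J
Total: 5309 + 70829 + 89547 + 479000 + 20760 = 665445 J = 665 kJ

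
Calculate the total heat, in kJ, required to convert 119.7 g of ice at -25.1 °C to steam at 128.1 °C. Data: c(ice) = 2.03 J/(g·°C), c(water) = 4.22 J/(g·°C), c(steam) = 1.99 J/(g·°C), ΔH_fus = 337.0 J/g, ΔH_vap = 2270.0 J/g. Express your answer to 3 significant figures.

q1 (heat ice -25.1→0.0 °C): 119.7 × 2.03 × 25.1 = 6099 J
q2 (melt at 0 °C): 119.7 × 337.0 = 40339 J
q3 (heat water 0.0→100.0 °C): 119.7 × 4.22 × 100.0 = 50513 J
q4 (vaporize at 100 °C): 119.7 × 2270.0 = 271719 J
q5 (heat steam 100.0→128.1 °C): 119.7 × 1.99 × 28.1 = 6694 J
Total: 6099 + 40339 + 50513 + 271719 + 6694 = 375364 J = 375 kJ

q = 375 kJ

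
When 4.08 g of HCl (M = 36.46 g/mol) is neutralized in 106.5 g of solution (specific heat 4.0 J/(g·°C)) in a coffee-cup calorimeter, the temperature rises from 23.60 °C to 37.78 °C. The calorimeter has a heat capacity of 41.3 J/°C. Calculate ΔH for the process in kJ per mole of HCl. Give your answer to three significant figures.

ΔH = -59.2 kJ/mol

|ΔT| = |37.78 − 23.60| = 14.18 °C
|q_surr| = (106.5 × 4.0 + 41.3) × 14.18 = 467.3 × 14.18 = 6626 J
n(HCl) = 4.08 / 36.46 = 0.1119 mol
Temperature rose, so q_rxn = −|q_surr| = -6.626 kJ
ΔH = q_rxn / n = -59.21 kJ/mol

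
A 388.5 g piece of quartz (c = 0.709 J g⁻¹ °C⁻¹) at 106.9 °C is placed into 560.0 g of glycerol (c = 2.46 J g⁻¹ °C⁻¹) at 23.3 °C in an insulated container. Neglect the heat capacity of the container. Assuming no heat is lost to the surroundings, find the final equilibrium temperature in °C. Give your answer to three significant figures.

T_f = 37.2 °C

Heat lost by quartz = heat gained by glycerol.
(388.5)(0.709)(106.9 − T) = (560.0)(2.46)(T − 23.3)
275.4465 (106.9 − T) = 1377.6 (T − 23.3)
29445 − 275.4465 T = 1377.6 T − 32098
61543 = 1653.0465 T
T = 37.23 °C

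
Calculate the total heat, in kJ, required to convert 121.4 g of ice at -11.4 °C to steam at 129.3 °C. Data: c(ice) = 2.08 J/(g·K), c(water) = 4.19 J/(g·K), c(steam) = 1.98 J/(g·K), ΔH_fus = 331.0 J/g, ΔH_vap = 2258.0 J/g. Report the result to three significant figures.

q = 375 kJ

q1 (heat ice -11.4→0.0 °C): 121.4 × 2.08 × 11.4 = 2879 J
q2 (melt at 0 °C): 121.4 × 331.0 = 40183 J
q3 (heat water 0.0→100.0 °C): 121.4 × 4.19 × 100.0 = 50867 J
q4 (vaporize at 100 °C): 121.4 × 2258.0 = 274121 J
q5 (heat steam 100.0→129.3 °C): 121.4 × 1.98 × 29.3 = 7043 J
Total: 2879 + 40183 + 50867 + 274121 + 7043 = 375093 J = 375 kJ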